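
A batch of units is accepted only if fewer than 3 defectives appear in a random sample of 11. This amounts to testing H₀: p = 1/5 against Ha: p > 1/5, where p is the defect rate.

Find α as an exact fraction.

3736313/9765625

α = P(reject H₀ | H₀ true) = P(S ≥ 3 | p = 1/5), S ~ Binomial(11, 1/5).
Via the complement, α = 1 − Σ_{j=0}^{2} C(11,j)(1/5)^j(4/5)^{11-j} = 3736313/9765625.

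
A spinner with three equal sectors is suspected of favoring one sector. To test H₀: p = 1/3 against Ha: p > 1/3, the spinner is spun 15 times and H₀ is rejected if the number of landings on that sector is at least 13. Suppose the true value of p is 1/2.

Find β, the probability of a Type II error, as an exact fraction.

32647/32768

Under the alternative p = 1/2, Y ~ Binomial(15, 1/2); β is the probability the test does not reject, P(Y < 13).
Equivalently, β = 1 − P(Y ≥ 13) = 32647/32768.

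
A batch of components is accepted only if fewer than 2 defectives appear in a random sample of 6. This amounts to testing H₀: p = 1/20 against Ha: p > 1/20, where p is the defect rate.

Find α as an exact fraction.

83901/2560000

Under H₀, Y ~ Binomial(6, 1/20); the Type I error rate is P(Y ≥ 2).
α = 1 − P(Y ≤ 1) = 1 − 2476099/2560000 = 83901/2560000.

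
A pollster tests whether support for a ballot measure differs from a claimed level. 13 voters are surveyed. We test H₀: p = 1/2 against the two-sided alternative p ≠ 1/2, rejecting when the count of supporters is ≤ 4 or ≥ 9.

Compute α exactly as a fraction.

Under H₀, K ~ Binomial(13, 1/2); α is the probability of landing in either tail, P(K ≤ 4) + P(K ≥ 9).
The two tails are symmetric, so α = 2·(1 + 13 + 78 + 286 + 715)/2^13 = 2186/8192 = 1093/4096.

1093/4096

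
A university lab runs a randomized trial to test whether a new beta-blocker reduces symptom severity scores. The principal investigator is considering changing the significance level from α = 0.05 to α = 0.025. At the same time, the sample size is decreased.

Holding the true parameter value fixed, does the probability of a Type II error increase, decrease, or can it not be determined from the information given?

It increases.

Lowering α raises the bar for rejection; under Ha, the test now fails to reject on outcomes it previously would have rejected. A smaller sample increases the standard error, so the sampling distributions under H₀ and Ha overlap more. Both changes push β in the same direction.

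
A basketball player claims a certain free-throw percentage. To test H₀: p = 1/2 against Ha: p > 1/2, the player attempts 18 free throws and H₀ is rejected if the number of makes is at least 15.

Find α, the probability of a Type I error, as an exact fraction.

247/65536

The Type I error probability is α = P(S ≥ 15) computed under H₀, where S ~ Binomial(18, 1/2).
That's C(18,15) + C(18,16) + C(18,17) + C(18,18) over 2^18, i.e. (816 + 153 + 18 + 1)/262144 = 988/262144 = 247/65536.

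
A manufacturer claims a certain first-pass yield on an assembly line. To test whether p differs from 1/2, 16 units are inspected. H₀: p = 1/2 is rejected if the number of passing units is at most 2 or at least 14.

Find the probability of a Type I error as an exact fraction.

137/32768

Under H₀, X ~ Binomial(16, 1/2); α is the probability of landing in either tail, P(X ≤ 2) + P(X ≥ 14).
By symmetry, α = 2·P(X ≤ 2) = 2·(1 + 16 + 120)/65536 = 274/65536 = 137/32768.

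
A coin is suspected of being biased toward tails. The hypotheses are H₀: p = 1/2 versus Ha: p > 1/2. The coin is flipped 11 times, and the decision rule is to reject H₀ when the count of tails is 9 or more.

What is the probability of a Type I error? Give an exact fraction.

The Type I error probability is α = P(S ≥ 9) computed under H₀, where S ~ Binomial(11, 1/2).
Summing the upper tail: (55 + 11 + 1) / 2^11 = 67/2048.

67/2048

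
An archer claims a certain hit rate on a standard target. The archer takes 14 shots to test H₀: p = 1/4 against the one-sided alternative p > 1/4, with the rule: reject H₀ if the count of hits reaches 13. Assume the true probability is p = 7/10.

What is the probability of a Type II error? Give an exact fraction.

95252438490057/100000000000000

A Type II error is failing to reject when Ha holds: with p = 7/10, β = P(X ≤ 12).
Equivalently, β = 1 − P(X ≥ 13) = 95252438490057/100000000000000.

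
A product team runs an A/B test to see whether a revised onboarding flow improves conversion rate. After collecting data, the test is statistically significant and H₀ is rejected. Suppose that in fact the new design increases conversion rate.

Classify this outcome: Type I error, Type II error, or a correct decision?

The conventional null hypothesis here is that the new design has no effect on conversion rate.
The test rejected a false H₀ — the decision matches the true state.

No error (correct decision).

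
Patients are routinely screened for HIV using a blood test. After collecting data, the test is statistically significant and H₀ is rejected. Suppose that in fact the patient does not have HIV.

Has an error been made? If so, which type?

The conventional null hypothesis here is that the patient does not have HIV.
H₀ was rejected, but H₀ is actually true.
Rejecting a true null hypothesis is a Type I error (false positive).

Type I error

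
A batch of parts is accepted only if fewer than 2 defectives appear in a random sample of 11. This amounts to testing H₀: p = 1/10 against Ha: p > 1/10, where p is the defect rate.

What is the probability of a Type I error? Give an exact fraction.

α = P(reject H₀ | H₀ true) = P(X ≥ 2 | p = 1/10), X ~ Binomial(11, 1/10).
Via the complement, α = 1 − Σ_{j=0}^{1} C(11,j)(1/10)^j(9/10)^{11-j} = 1513215599/5000000000.

1513215599/5000000000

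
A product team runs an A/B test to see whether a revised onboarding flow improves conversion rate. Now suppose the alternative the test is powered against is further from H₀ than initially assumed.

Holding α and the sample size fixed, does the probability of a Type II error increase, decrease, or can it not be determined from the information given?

It decreases.

The further the true parameter sits from the null value, the more of the Ha sampling distribution falls in the rejection region.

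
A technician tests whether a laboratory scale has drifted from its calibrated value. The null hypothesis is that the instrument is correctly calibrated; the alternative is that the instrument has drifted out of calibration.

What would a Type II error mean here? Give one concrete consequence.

A Type II error is failing to reject H₀ when H₀ is false.
Here that means leaving the instrument in service when actually the instrument has drifted out of calibration.

A Type II error would mean concluding that the instrument is correctly calibrated (or at least failing to establish that the instrument has drifted out of calibration) when in fact the instrument has drifted out of calibration. Consequence: an out-of-calibration instrument continues producing bad measurements.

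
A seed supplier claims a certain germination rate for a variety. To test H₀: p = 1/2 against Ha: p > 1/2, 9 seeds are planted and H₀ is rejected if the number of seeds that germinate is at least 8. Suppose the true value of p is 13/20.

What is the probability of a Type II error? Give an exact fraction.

112501116301/128000000000

Under the alternative p = 13/20, S ~ Binomial(9, 13/20); β is the probability the test does not reject, P(S < 8).
Adding the binomial probabilities P(S=0)+…+P(S=7) at p = 13/20 gives 112501116301/128000000000.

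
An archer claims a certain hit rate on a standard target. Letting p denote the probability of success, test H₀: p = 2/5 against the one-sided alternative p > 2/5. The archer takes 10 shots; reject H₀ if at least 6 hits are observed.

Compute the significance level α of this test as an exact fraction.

1623424/9765625

The Type I error probability is α = P(X ≥ 6) computed under H₀, where X ~ Binomial(10, 2/5).
P(X ≥ 6) = Σ_{j=6}^{10} C(10,j)·(2/5)^j·(3/5)^{10-j} = 1623424/9765625.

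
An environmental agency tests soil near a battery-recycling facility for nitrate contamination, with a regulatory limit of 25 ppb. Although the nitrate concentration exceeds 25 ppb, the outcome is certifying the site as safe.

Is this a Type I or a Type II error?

Type II error

The null hypothesis here is that the nitrate concentration is at or below 25 ppb (safe).
'Certifying the site as safe' corresponds to failing to reject H₀.
H₀ was not rejected but H₀ is false — a Type II error (false negative).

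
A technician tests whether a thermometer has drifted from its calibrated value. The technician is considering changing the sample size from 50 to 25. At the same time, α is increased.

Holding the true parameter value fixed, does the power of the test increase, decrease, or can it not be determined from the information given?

Cannot be determined from the information given.

The first change alone would make β increase; the second alone would make β decrease. Which effect dominates depends on the magnitudes, which are not given.
Since power = 1 − β, the effect on power is likewise indeterminate.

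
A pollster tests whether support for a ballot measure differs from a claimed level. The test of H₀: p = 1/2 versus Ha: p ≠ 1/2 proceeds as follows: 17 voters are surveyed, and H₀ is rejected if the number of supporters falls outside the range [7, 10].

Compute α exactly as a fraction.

The significance level is the null-hypothesis probability of the rejection region {≤6} ∪ {≥11}.
The two tails are symmetric, so α = 2·(1 + 17 + 136 + 680 + 2380 + 6188 + 12376)/2^17 = 43556/131072 = 10889/32768.

10889/32768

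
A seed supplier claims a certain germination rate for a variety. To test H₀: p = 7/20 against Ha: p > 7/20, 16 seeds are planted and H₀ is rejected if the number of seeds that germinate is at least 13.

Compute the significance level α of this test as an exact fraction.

26795915385191141/131072000000000000000

Under H₀, Y ~ Binomial(16, 7/20), and α = P(Y ≥ 13).
Adding the binomial terms for j = 13 through 16 with p = 7/20 yields 26795915385191141/131072000000000000000.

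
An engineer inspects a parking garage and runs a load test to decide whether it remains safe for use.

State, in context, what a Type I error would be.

A Type I error would mean concluding that the structure is structurally deficient when in fact the structure meets the required load capacity (safe).

With the conventional null hypothesis that the structure meets the required load capacity (safe):
A Type I error is rejecting H₀ when H₀ is true.
Here that means closing the structure for repairs when actually the structure meets the required load capacity (safe).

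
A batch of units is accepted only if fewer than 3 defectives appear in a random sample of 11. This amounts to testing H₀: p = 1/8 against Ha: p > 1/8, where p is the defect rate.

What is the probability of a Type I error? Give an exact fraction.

1285931725/8589934592

α = P(reject H₀ | H₀ true) = P(S ≥ 3 | p = 1/8), S ~ Binomial(11, 1/8).
α = 1 − P(S ≤ 2) = 1 − 7304002867/8589934592 = 1285931725/8589934592.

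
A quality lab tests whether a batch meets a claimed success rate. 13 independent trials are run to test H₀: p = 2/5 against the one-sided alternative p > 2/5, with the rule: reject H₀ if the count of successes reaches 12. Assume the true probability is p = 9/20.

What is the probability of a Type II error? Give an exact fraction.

10234633838806861/10240000000000000

A Type II error is failing to reject when Ha holds: with p = 9/20, β = P(S ≤ 11).
Equivalently, β = 1 − P(S ≥ 12) = 10234633838806861/10240000000000000.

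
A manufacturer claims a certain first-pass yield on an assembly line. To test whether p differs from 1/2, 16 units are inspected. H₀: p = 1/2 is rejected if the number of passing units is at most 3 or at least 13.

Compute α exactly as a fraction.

697/32768

Under H₀, S ~ Binomial(16, 1/2); α is the probability of landing in either tail, P(S ≤ 3) + P(S ≥ 13).
Each tail has probability (1 + 16 + 120 + 560)/65536; doubling gives α = 1394/65536 = 697/32768.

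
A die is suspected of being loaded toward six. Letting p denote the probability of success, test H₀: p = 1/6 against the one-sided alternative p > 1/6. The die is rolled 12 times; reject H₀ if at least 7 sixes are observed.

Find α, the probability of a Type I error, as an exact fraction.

Under H₀, X ~ Binomial(12, 1/6), and α = P(X ≥ 7).
Adding the binomial terms for j = 7 through 12 with p = 1/6 yields 468931/362797056.

468931/362797056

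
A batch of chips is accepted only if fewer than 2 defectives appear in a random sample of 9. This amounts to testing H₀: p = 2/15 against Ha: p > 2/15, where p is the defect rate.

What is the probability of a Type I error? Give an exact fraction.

Under H₀, K ~ Binomial(9, 2/15); the Type I error rate is P(K ≥ 2).
Computing the lower-tail complement: 1 − 25287652351/38443359375 = 13155707024/38443359375.

13155707024/38443359375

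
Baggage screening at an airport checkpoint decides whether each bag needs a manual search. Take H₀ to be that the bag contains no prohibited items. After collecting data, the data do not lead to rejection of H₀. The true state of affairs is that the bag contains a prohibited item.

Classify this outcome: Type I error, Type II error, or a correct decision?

H₀ was not rejected, but H₀ is actually false.
Failing to reject a false null hypothesis is a Type II error (false negative).

Type II error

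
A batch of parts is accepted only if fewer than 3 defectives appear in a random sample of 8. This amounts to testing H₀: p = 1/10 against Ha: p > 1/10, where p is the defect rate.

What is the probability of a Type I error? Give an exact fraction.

3809179/100000000

Under H₀, K ~ Binomial(8, 1/10); the Type I error rate is P(K ≥ 3).
α = 1 − P(K ≤ 2) = 1 − 96190821/100000000 = 3809179/100000000.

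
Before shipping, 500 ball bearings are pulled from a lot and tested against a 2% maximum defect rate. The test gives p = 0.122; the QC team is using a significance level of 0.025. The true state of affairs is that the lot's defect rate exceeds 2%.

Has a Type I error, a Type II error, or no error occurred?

Type II error

The conventional null hypothesis is that the lot's defect rate is 2% (within specification).
Since p = 0.122 ≥ α = 0.025, H₀ is not rejected.
H₀ is false (actually the lot's defect rate exceeds 2%).
Failing to reject a false H₀ is a Type II error.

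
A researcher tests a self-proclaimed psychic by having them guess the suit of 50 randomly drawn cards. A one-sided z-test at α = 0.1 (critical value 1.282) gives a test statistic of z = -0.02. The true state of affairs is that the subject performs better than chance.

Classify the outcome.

Type II error

The conventional null hypothesis is that the subject is guessing at random (p = 1/4).
Since z = -0.02 ≤ z* = 1.282, H₀ is not rejected.
H₀ is false (actually the subject performs better than chance).
Failing to reject a false H₀ is a Type II error.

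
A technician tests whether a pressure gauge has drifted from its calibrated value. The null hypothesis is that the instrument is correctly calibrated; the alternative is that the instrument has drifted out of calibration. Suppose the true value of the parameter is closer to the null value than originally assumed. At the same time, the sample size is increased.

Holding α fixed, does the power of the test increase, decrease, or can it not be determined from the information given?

Cannot be determined from the information given.

The first change alone would make β increase; the second alone would make β decrease. Which effect dominates depends on the magnitudes, which are not given.
Since power = 1 − β, the effect on power is likewise indeterminate.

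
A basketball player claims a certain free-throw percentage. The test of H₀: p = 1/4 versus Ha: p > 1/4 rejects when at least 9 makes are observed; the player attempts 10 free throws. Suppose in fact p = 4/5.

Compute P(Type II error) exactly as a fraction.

A Type II error is failing to reject when Ha holds: with p = 4/5, β = P(X ≤ 8).
Adding the binomial probabilities P(X=0)+…+P(X=8) at p = 4/5 gives 6095609/9765625.

6095609/9765625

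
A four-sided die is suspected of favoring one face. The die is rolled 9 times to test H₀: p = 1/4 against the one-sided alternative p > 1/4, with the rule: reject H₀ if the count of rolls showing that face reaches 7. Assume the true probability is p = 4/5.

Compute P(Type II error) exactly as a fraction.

511333/1953125

Under the alternative p = 4/5, S ~ Binomial(9, 4/5); β is the probability the test does not reject, P(S < 7).
Summing C(9,j)·(4/5)^j·(1/5)^{9-j} for j = 0..6 gives 511333/1953125.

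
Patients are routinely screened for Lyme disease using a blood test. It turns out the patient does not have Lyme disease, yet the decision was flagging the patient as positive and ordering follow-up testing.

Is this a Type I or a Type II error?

Type I error

The null hypothesis here is that the patient does not have Lyme disease.
'Flagging the patient as positive and ordering follow-up testing' corresponds to rejecting H₀.
H₀ was rejected but H₀ is true — a Type I error (false positive).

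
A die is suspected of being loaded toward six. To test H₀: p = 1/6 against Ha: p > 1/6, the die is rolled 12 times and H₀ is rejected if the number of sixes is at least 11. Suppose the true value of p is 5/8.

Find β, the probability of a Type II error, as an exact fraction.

β = P(fail to reject H₀ | Ha true) = P(X ≤ 10 | p = 5/8), X ~ Binomial(12, 5/8).
Adding the binomial probabilities P(X=0)+…+P(X=10) at p = 5/8 gives 66717523611/68719476736.

66717523611/68719476736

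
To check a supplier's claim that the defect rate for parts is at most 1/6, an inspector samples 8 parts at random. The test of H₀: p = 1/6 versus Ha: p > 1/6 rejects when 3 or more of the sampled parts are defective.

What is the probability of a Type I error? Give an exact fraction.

75497/559872

Under H₀, S ~ Binomial(8, 1/6); the Type I error rate is P(S ≥ 3).
α = 1 − P(S ≤ 2) = 1 − 484375/559872 = 75497/559872.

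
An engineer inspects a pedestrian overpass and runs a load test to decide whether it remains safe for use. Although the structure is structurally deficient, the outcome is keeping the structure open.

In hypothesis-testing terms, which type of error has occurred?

Type II error

The null hypothesis here is that the structure meets the required load capacity (safe).
'Keeping the structure open' corresponds to failing to reject H₀.
H₀ was not rejected but H₀ is false — a Type II error (false negative).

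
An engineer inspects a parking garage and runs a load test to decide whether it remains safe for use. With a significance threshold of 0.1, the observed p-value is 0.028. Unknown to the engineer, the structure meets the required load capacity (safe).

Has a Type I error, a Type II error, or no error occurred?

Type I error

The conventional null hypothesis is that the structure meets the required load capacity (safe).
Since p = 0.028 < α = 0.1, H₀ is rejected.
H₀ is true (actually the structure meets the required load capacity (safe)).
Rejecting a true H₀ is a Type I error.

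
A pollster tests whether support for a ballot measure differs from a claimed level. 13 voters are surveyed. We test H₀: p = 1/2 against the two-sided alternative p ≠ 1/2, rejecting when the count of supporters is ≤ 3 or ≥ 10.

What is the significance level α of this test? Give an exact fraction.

189/2048

Under H₀, X ~ Binomial(13, 1/2); α is the probability of landing in either tail, P(X ≤ 3) + P(X ≥ 10).
By symmetry, α = 2·P(X ≤ 3) = 2·(1 + 13 + 78 + 286)/8192 = 756/8192 = 189/2048.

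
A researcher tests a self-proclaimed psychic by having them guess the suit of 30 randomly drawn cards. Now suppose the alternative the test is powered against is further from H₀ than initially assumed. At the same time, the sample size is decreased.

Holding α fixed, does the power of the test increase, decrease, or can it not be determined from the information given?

The first change alone would make β decrease; the second alone would make β increase. Which effect dominates depends on the magnitudes, which are not given.
Since power = 1 − β, the effect on power is likewise indeterminate.

Cannot be determined from the information given.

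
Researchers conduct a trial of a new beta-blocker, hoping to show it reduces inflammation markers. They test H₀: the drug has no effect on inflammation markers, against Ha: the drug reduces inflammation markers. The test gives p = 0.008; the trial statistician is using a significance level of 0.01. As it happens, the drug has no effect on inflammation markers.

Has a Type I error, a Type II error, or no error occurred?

Type I error

Since p = 0.008 < α = 0.01, H₀ is rejected.
H₀ is true (actually the drug has no effect on inflammation markers).
Rejecting a true H₀ is a Type I error.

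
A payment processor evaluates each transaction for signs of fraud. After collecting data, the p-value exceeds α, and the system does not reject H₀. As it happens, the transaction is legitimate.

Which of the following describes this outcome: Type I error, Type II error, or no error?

Neither — the decision is correct.

The conventional null hypothesis here is that the transaction is legitimate.
The test retained a true H₀ — the decision matches the true state.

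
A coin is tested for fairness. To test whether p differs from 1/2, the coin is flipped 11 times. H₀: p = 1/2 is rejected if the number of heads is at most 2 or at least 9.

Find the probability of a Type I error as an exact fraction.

67/1024

Under H₀, X ~ Binomial(11, 1/2); α is the probability of landing in either tail, P(X ≤ 2) + P(X ≥ 9).
The two tails are symmetric, so α = 2·(1 + 11 + 55)/2^11 = 134/2048 = 67/1024.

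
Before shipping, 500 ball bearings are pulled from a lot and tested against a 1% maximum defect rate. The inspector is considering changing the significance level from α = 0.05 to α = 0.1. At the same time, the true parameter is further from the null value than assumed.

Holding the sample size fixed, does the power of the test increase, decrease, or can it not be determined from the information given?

With a larger α the critical value moves toward the center, so more of the Ha sampling distribution lies in the rejection region. A bigger departure from H₀ is easier for the test to detect, so it fails to reject less often. Both changes push β in the same direction.
Since power = 1 − β and β decreases, power increases.

It increases.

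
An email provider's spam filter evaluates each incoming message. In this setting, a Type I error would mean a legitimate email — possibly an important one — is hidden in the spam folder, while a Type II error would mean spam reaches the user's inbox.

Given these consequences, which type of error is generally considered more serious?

The Type I consequence (a legitimate email — possibly an important one — is hidden in the spam folder) is more severe than the Type II consequence (spam reaches the user's inbox).

Type I error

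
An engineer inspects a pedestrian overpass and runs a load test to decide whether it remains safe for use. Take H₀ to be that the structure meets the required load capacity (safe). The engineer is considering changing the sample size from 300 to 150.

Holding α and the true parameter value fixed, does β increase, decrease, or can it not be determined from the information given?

It increases.

With less data the test statistic is noisier; under Ha, more outcomes land inside the acceptance region.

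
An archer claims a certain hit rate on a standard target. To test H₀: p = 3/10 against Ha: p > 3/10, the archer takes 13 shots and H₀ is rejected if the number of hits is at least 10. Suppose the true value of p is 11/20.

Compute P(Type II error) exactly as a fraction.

β = P(fail to reject H₀ | Ha true) = P(X ≤ 9 | p = 11/20), X ~ Binomial(13, 11/20).
Summing C(13,j)·(11/20)^j·(9/20)^{13-j} for j = 0..9 gives 1857697115702463/2048000000000000.

1857697115702463/2048000000000000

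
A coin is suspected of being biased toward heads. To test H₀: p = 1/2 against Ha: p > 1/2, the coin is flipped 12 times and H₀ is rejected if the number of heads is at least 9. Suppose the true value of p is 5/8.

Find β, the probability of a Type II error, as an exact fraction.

49315179861/68719476736

β = P(fail to reject H₀ | Ha true) = P(K ≤ 8 | p = 5/8), K ~ Binomial(12, 5/8).
Adding the binomial probabilities P(K=0)+…+P(K=8) at p = 5/8 gives 49315179861/68719476736.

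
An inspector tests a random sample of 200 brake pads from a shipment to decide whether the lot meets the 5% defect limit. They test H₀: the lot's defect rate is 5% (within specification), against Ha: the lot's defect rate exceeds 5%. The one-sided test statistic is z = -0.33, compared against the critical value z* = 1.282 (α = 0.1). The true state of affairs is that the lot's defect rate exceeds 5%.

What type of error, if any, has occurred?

Type II error

Since z = -0.33 ≤ z* = 1.282, H₀ is not rejected.
H₀ is false (actually the lot's defect rate exceeds 5%).
Failing to reject a false H₀ is a Type II error.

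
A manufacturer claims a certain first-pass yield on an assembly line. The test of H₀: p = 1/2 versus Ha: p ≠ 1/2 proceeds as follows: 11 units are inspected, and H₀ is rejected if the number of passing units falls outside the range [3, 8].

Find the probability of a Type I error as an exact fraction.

Under H₀, X ~ Binomial(11, 1/2); α is the probability of landing in either tail, P(X ≤ 2) + P(X ≥ 9).
By symmetry, α = 2·P(X ≤ 2) = 2·(1 + 11 + 55)/2048 = 134/2048 = 67/1024.

67/1024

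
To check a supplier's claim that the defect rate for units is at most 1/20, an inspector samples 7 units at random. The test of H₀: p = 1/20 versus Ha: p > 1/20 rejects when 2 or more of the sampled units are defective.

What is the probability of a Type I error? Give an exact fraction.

The significance level is the probability, assuming p = 1/20, of seeing 2 or more defectives in 7 draws.
Computing the lower-tail complement: 1 − 611596453/640000000 = 28403547/640000000.

28403547/640000000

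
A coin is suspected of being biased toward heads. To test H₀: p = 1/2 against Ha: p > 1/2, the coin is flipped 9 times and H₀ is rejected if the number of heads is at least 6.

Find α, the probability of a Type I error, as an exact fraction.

The Type I error probability is α = P(K ≥ 6) computed under H₀, where K ~ Binomial(9, 1/2).
P(K ≥ 6) = [C(9,6) + C(9,7) + C(9,8) + C(9,9)] / 2^9 = (84 + 36 + 9 + 1) / 512 = 130/512 = 65/256.

65/256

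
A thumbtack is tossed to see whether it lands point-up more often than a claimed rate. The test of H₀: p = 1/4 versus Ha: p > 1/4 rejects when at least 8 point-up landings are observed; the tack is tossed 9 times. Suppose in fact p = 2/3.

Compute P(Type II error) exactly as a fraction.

16867/19683

A Type II error is failing to reject when Ha holds: with p = 2/3, β = P(S ≤ 7).
Equivalently, β = 1 − P(S ≥ 8) = 16867/19683.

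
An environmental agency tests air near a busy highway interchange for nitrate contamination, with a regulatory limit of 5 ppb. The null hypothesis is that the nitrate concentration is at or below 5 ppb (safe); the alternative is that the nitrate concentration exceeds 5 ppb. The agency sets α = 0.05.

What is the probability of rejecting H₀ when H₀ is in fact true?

0.05

The significance level α is, by definition, the probability of a Type I error — P(reject H₀ | H₀ true).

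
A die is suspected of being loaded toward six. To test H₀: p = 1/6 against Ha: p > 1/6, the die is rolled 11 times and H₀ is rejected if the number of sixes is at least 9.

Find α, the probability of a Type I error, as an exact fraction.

53/13436928

The Type I error probability is α = P(X ≥ 9) computed under H₀, where X ~ Binomial(11, 1/6).
Adding the binomial terms for j = 9 through 11 with p = 1/6 yields 53/13436928.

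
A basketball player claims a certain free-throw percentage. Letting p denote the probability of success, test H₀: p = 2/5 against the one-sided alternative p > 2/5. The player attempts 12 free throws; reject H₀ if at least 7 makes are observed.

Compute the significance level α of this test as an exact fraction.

α = P(reject H₀ | H₀ true) = P(X ≥ 7 | p = 2/5), with X ~ Binomial(12, 2/5).
P(X ≥ 7) = Σ_{j=7}^{12} C(12,j)·(2/5)^j·(3/5)^{12-j} = 38626048/244140625.

38626048/244140625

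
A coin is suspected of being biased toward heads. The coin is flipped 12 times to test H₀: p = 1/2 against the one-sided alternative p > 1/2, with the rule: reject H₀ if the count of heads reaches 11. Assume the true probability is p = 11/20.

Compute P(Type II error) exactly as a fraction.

Under the alternative p = 11/20, Y ~ Binomial(12, 11/20); β is the probability the test does not reject, P(Y < 11).
Adding the binomial probabilities P(Y=0)+…+P(Y=10) at p = 11/20 gives 4062047911197291/4096000000000000.

4062047911197291/4096000000000000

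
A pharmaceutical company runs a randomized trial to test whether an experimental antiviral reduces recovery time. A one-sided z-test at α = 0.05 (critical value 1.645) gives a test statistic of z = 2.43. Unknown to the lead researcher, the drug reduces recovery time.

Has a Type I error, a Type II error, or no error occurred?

No error (correct decision).

The conventional null hypothesis is that the drug has no effect on recovery time.
Since z = 2.43 > z* = 1.645, H₀ is rejected.
H₀ is false (actually the drug reduces recovery time).
The decision matches the true state — no error.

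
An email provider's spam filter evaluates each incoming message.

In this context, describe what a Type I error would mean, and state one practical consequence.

A Type I error would mean concluding that the message is spam when in fact the message is legitimate (not spam). Consequence: a legitimate email — possibly an important one — is hidden in the spam folder.

With the conventional null hypothesis that the message is legitimate (not spam):
A Type I error is rejecting H₀ when H₀ is true.
Here that means sending the message to the spam folder when actually the message is legitimate (not spam).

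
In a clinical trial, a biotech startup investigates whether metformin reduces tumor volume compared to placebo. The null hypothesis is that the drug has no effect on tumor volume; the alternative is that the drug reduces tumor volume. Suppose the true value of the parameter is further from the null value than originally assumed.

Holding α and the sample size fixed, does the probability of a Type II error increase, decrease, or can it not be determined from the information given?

The further the true parameter sits from the null value, the more of the Ha sampling distribution falls in the rejection region.

It decreases.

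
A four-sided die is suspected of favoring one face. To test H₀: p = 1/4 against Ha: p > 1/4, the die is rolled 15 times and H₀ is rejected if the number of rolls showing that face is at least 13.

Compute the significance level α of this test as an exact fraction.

991/1073741824

α = P(reject H₀ | H₀ true) = P(K ≥ 13 | p = 1/4), with K ~ Binomial(15, 1/4).
Summing C(15,j)(1/4)^j(3/4)^{15−j} for j = 13,…,15 gives 991/1073741824.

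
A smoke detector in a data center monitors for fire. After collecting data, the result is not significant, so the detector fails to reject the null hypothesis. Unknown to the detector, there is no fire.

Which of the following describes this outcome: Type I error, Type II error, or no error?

The conventional null hypothesis here is that there is no fire.
The test retained a true H₀ — the decision matches the true state.

No error (correct decision).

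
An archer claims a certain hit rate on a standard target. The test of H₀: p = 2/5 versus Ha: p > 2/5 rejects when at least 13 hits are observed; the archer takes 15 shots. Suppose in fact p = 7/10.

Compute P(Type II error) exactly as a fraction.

873172285377237/1000000000000000

Under the alternative p = 7/10, X ~ Binomial(15, 7/10); β is the probability the test does not reject, P(X < 13).
Summing C(15,j)·(7/10)^j·(3/10)^{15-j} for j = 0..12 gives 873172285377237/1000000000000000.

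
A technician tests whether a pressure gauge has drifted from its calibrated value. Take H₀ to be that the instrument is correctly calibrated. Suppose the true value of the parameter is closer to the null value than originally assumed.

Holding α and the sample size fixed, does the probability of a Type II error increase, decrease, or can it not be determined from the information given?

It increases.

When the true parameter is near the null value, the test has a harder time distinguishing Ha from H₀.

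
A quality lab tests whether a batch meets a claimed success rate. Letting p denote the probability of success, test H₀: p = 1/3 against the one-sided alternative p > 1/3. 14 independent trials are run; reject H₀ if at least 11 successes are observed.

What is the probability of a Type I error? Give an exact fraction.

3305/4782969

The Type I error probability is α = P(X ≥ 11) computed under H₀, where X ~ Binomial(14, 1/3).
Summing C(14,j)(1/3)^j(2/3)^{14−j} for j = 11,…,14 gives 3305/4782969.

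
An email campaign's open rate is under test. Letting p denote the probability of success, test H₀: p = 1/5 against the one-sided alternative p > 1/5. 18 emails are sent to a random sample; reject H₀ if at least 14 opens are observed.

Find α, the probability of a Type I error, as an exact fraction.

167621/762939453125

Under H₀, X ~ Binomial(18, 1/5), and α = P(X ≥ 14).
Adding the binomial terms for j = 14 through 18 with p = 1/5 yields 167621/762939453125.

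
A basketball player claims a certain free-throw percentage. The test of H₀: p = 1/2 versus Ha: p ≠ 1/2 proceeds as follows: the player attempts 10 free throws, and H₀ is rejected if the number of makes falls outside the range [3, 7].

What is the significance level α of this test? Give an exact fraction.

7/64

α = P(X ≤ 2 or X ≥ 8 | p = 1/2), X ~ Binomial(10, 1/2).
Each tail has probability (1 + 10 + 45)/1024; doubling gives α = 112/1024 = 7/64.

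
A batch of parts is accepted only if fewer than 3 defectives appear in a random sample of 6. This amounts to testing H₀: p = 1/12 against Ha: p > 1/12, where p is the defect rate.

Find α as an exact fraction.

14251/1492992

The significance level is the probability, assuming p = 1/12, of seeing 3 or more defectives in 6 draws.
Computing the lower-tail complement: 1 − 1478741/1492992 = 14251/1492992.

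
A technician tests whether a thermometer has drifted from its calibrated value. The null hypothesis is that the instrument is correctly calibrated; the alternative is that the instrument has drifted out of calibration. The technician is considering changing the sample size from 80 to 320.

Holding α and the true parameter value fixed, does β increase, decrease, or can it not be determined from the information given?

It decreases.

Increasing n separates the H₀ and Ha sampling distributions, so under Ha fewer outcomes land in the acceptance region.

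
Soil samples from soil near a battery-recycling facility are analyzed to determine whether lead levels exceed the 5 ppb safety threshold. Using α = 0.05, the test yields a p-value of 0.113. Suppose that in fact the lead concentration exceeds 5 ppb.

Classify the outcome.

The conventional null hypothesis is that the lead concentration is at or below 5 ppb (safe).
Since p = 0.113 ≥ α = 0.05, H₀ is not rejected.
H₀ is false (actually the lead concentration exceeds 5 ppb).
Failing to reject a false H₀ is a Type II error.

Type II error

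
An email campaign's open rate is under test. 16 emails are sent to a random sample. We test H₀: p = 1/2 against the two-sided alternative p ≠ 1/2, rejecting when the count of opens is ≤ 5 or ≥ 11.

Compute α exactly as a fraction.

6885/32768

Under H₀, Y ~ Binomial(16, 1/2); α is the probability of landing in either tail, P(Y ≤ 5) + P(Y ≥ 11).
The two tails are symmetric, so α = 2·(1 + 16 + 120 + 560 + 1820 + 4368)/2^16 = 13770/65536 = 6885/32768.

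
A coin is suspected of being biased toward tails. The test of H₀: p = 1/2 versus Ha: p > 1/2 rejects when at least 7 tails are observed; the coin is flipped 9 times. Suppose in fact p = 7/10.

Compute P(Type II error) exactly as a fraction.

268584417/500000000

Under the alternative p = 7/10, K ~ Binomial(9, 7/10); β is the probability the test does not reject, P(K < 7).
Adding the binomial probabilities P(K=0)+…+P(K=6) at p = 7/10 gives 268584417/500000000.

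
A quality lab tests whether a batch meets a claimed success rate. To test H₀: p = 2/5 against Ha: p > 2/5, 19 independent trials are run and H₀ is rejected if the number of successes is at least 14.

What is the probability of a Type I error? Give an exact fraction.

α = P(reject H₀ | H₀ true) = P(X ≥ 14 | p = 2/5), with X ~ Binomial(19, 2/5).
P(X ≥ 14) = Σ_{j=14}^{19} C(19,j)·(2/5)^j·(3/5)^{19-j} = 58514210816/19073486328125.

58514210816/19073486328125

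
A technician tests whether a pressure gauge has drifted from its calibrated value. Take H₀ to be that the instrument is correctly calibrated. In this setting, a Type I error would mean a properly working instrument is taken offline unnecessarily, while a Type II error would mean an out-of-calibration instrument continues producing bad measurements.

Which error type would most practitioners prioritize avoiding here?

The Type II consequence (an out-of-calibration instrument continues producing bad measurements) is more severe than the Type I consequence (a properly working instrument is taken offline unnecessarily).

Type II error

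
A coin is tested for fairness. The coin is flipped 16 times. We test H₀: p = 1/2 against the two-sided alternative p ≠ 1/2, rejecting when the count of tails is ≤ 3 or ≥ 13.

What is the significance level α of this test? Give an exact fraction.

697/32768

The significance level is the null-hypothesis probability of the rejection region {≤3} ∪ {≥13}.
The two tails are symmetric, so α = 2·(1 + 16 + 120 + 560)/2^16 = 1394/65536 = 697/32768.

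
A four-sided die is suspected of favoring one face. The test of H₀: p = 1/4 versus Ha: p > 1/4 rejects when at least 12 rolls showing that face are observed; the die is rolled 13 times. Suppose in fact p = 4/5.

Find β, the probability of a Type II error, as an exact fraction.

935490453/1220703125

A Type II error is failing to reject when Ha holds: with p = 4/5, β = P(Y ≤ 11).
Equivalently, β = 1 − P(Y ≥ 12) = 935490453/1220703125.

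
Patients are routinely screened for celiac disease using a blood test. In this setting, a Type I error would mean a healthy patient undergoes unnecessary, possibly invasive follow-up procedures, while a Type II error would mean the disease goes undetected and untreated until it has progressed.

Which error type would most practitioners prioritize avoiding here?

The Type II consequence (the disease goes undetected and untreated until it has progressed) is more severe than the Type I consequence (a healthy patient undergoes unnecessary, possibly invasive follow-up procedures).

Type II error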